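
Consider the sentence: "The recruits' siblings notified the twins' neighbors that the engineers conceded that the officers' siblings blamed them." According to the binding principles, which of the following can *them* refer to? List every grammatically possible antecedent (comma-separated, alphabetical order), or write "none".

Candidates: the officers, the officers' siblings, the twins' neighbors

*them* is a pronoun; Principle B requires it to be free in its binding domain — the clause headed by 'blamed'.
— the officers: possessor inside the subject DP of the clause headed by 'blamed'; does not c-command the pronoun — Principle B does not apply; allowed.
— the officers' siblings: subject of the clause headed by 'blamed'; c-commands the pronoun within its binding domain — blocked (Principle B).
— the twins' neighbors: object of the matrix clause; c-commands the pronoun but lies outside its binding domain — allowed.

the officers, the twins' neighbors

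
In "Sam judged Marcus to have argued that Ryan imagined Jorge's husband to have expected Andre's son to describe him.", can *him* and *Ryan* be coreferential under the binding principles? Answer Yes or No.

*Ryan* is an R-expression; Principle C requires it to be free (not bound by any c-commanding expression).
— him: object of the clause headed by 'describe'; the pronoun does not c-command the R-expression — coreference allowed.

Yes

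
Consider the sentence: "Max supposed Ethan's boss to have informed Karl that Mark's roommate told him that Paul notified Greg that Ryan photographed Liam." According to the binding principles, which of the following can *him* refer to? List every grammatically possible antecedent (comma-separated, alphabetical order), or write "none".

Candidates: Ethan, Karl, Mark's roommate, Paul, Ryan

*him* is a pronoun; Principle B requires it to be free in its binding domain — the clause headed by 'told'.
— Ethan: possessor inside the subject DP of the clause headed by 'informed'; does not c-command the pronoun — Principle B does not apply; allowed.
— Karl: object of the clause headed by 'informed'; c-commands the pronoun but lies outside its binding domain — allowed.
— Mark's roommate: subject of the clause headed by 'told'; c-commands the pronoun within its binding domain — blocked (Principle B).
— Paul: subject of the clause headed by 'notified'; is c-commanded by the pronoun; coreference would bind this R-expression — blocked (Principle C).
— Ryan: subject of the clause headed by 'photographed'; is c-commanded by the pronoun; coreference would bind this R-expression — blocked (Principle C).

Ethan, Karl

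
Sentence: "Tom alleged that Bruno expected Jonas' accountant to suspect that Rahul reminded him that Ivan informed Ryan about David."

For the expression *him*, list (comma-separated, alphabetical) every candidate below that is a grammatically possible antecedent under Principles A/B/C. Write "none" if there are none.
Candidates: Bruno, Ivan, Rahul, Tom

*him* is a pronoun; Principle B requires it to be free in its binding domain — the clause headed by 'reminded'.
— Bruno: subject of the clause headed by 'expected'; c-commands the pronoun but lies outside its binding domain — allowed.
— Ivan: subject of the clause headed by 'informed'; is c-commanded by the pronoun; coreference would bind this R-expression — blocked (Principle C).
— Rahul: subject of the clause headed by 'reminded'; c-commands the pronoun within its binding domain — blocked (Principle B).
— Tom: subject of the matrix clause; c-commands the pronoun but lies outside its binding domain — allowed.

Bruno, Tom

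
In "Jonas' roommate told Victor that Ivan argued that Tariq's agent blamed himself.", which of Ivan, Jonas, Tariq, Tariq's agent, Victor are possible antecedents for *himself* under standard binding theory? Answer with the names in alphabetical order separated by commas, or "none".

*himself* is a reflexive; Principle A requires it to be bound within its binding domain — the clause headed by 'blamed'.
— Ivan: subject of the clause headed by 'argued'; c-commands the reflexive but lies outside its binding domain — cannot bind it (Principle A).
— Jonas: possessor inside the subject DP of the matrix clause; does not c-command the reflexive — cannot bind it (Principle A).
— Tariq: possessor inside the subject DP of the clause headed by 'blamed'; does not c-command the reflexive — cannot bind it (Principle A).
— Tariq's agent: subject of the clause headed by 'blamed'; c-commands the reflexive within its binding domain — allowed (Principle A).
— Victor: object of the matrix clause; c-commands the reflexive but lies outside its binding domain — cannot bind it (Principle A).

Tariq's agent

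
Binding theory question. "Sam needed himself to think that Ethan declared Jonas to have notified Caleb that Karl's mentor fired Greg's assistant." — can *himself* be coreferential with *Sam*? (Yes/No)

Yes

*himself* is a reflexive; Principle A requires it to be bound within its binding domain — the matrix clause.
— Sam: subject of the matrix clause; c-commands the reflexive within its binding domain — allowed (Principle A).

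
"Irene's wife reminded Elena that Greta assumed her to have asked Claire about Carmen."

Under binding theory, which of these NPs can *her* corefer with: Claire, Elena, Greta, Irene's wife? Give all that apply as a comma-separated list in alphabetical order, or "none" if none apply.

*her* is a pronoun; Principle B requires it to be free in its binding domain — the clause headed by 'assumed'.
— Claire: object of the clause headed by 'asked'; is c-commanded by the pronoun; coreference would bind this R-expression — blocked (Principle C).
— Elena: object of the matrix clause; c-commands the pronoun but lies outside its binding domain — allowed.
— Greta: subject of the clause headed by 'assumed'; c-commands the pronoun within its binding domain — blocked (Principle B).
— Irene's wife: subject of the matrix clause; c-commands the pronoun but lies outside its binding domain — allowed.

Elena, Irene's wife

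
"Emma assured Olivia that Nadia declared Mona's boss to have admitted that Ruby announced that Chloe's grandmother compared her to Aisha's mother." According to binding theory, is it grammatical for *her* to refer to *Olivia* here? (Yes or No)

*Olivia* is an R-expression; Principle C requires it to be free (not bound by any c-commanding expression).
— her: object of the clause headed by 'compared'; the pronoun does not c-command the R-expression — coreference allowed.

Yes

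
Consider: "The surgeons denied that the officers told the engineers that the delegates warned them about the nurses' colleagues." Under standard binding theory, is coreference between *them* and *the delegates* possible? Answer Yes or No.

*the delegates* is an R-expression; Principle C requires it to be free (not bound by any c-commanding expression).
— them: object of the clause headed by 'warned'; the R-expression locally c-commands the pronoun — coreference blocked (Principle B on the pronoun).

No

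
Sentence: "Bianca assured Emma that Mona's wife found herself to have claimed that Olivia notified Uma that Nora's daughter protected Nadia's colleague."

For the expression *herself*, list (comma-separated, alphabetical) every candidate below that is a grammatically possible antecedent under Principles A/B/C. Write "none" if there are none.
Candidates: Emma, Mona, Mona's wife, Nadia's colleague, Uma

Mona's wife

*herself* is a reflexive; Principle A requires it to be bound within its binding domain — the clause headed by 'found'.
— Emma: object of the matrix clause; c-commands the reflexive but lies outside its binding domain — cannot bind it (Principle A).
— Mona: possessor inside the subject DP of the clause headed by 'found'; does not c-command the reflexive — cannot bind it (Principle A).
— Mona's wife: subject of the clause headed by 'found'; c-commands the reflexive within its binding domain — allowed (Principle A).
— Nadia's colleague: object of the clause headed by 'protected'; does not c-command the reflexive — cannot bind it (Principle A).
— Uma: object of the clause headed by 'notified'; does not c-command the reflexive — cannot bind it (Principle A).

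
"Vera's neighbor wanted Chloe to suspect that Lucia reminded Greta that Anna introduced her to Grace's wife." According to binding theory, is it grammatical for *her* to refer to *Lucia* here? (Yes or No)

Yes

*Lucia* is an R-expression; Principle C requires it to be free (not bound by any c-commanding expression).
— her: object of the clause headed by 'introduced'; the pronoun does not c-command the R-expression — coreference allowed.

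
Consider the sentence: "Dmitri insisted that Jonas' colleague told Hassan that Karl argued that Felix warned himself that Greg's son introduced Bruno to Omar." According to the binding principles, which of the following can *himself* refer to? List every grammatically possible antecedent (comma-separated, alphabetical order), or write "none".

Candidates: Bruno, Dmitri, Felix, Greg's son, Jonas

Felix

*himself* is a reflexive; Principle A requires it to be bound within its binding domain — the clause headed by 'warned'.
— Bruno: object of the clause headed by 'introduced'; does not c-command the reflexive — cannot bind it (Principle A).
— Dmitri: subject of the matrix clause; c-commands the reflexive but lies outside its binding domain — cannot bind it (Principle A).
— Felix: subject of the clause headed by 'warned'; c-commands the reflexive within its binding domain — allowed (Principle A).
— Greg's son: subject of the clause headed by 'introduced'; does not c-command the reflexive — cannot bind it (Principle A).
— Jonas: possessor inside the subject DP of the clause headed by 'told'; does not c-command the reflexive — cannot bind it (Principle A).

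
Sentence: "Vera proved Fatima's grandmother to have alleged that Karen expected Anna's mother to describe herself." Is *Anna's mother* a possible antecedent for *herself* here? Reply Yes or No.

Yes

*herself* is a reflexive; Principle A requires it to be bound within its binding domain — the clause headed by 'describe'.
— Anna's mother: subject of the clause headed by 'describe'; c-commands the reflexive within its binding domain — allowed (Principle A).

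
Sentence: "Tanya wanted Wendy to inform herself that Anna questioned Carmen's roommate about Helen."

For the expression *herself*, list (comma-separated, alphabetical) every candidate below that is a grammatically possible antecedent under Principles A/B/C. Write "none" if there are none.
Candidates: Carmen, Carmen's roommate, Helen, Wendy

*herself* is a reflexive; Principle A requires it to be bound within its binding domain — the clause headed by 'inform'.
— Carmen: possessor inside the object DP of the clause headed by 'questioned'; does not c-command the reflexive — cannot bind it (Principle A).
— Carmen's roommate: object of the clause headed by 'questioned'; does not c-command the reflexive — cannot bind it (Principle A).
— Helen: second object of the clause headed by 'questioned'; does not c-command the reflexive — cannot bind it (Principle A).
— Wendy: subject of the clause headed by 'inform'; c-commands the reflexive within its binding domain — allowed (Principle A).

Wendy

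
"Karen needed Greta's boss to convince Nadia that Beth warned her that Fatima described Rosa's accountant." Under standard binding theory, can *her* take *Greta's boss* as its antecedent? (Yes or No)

*her* is a pronoun; Principle B requires it to be free in its binding domain — the clause headed by 'warned'.
— Greta's boss: subject of the clause headed by 'convince'; c-commands the pronoun but lies outside its binding domain — allowed.

Yes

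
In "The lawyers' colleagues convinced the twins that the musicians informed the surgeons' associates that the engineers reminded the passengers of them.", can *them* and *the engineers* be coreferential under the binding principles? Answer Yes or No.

No

*the engineers* is an R-expression; Principle C requires it to be free (not bound by any c-commanding expression).
— them: second object of the clause headed by 'reminded'; the R-expression locally c-commands the pronoun — coreference blocked (Principle B on the pronoun).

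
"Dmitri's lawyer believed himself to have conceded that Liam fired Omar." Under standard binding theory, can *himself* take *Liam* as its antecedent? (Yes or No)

*himself* is a reflexive; Principle A requires it to be bound within its binding domain — the matrix clause.
— Liam: subject of the clause headed by 'fired'; does not c-command the reflexive — cannot bind it (Principle A).

No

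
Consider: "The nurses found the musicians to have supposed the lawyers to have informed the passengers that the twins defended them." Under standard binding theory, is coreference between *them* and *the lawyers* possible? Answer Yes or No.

*the lawyers* is an R-expression; Principle C requires it to be free (not bound by any c-commanding expression).
— them: object of the clause headed by 'defended'; the pronoun does not c-command the R-expression — coreference allowed.

Yes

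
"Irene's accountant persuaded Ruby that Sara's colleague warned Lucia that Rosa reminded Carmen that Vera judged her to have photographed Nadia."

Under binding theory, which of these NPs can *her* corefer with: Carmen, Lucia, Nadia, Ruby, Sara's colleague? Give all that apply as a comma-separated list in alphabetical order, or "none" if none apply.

*her* is a pronoun; Principle B requires it to be free in its binding domain — the clause headed by 'judged'.
— Carmen: object of the clause headed by 'reminded'; c-commands the pronoun but lies outside its binding domain — allowed.
— Lucia: object of the clause headed by 'warned'; c-commands the pronoun but lies outside its binding domain — allowed.
— Nadia: object of the clause headed by 'photographed'; is c-commanded by the pronoun; coreference would bind this R-expression — blocked (Principle C).
— Ruby: object of the matrix clause; c-commands the pronoun but lies outside its binding domain — allowed.
— Sara's colleague: subject of the clause headed by 'warned'; c-commands the pronoun but lies outside its binding domain — allowed.

Carmen, Lucia, Ruby, Sara's colleague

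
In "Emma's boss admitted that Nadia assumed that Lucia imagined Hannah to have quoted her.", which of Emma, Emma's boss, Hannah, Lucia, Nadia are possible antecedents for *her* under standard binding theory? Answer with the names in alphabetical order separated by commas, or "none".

*her* is a pronoun; Principle B requires it to be free in its binding domain — the clause headed by 'quoted'.
— Emma: possessor inside the subject DP of the matrix clause; does not c-command the pronoun — Principle B does not apply; allowed.
— Emma's boss: subject of the matrix clause; c-commands the pronoun but lies outside its binding domain — allowed.
— Hannah: subject of the clause headed by 'quoted'; c-commands the pronoun within its binding domain — blocked (Principle B).
— Lucia: subject of the clause headed by 'imagined'; c-commands the pronoun but lies outside its binding domain — allowed.
— Nadia: subject of the clause headed by 'assumed'; c-commands the pronoun but lies outside its binding domain — allowed.

Emma, Emma's boss, Lucia, Nadia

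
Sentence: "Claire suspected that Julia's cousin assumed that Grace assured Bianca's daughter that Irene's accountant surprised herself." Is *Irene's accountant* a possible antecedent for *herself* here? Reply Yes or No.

*herself* is a reflexive; Principle A requires it to be bound within its binding domain — the clause headed by 'surprised'.
— Irene's accountant: subject of the clause headed by 'surprised'; c-commands the reflexive within its binding domain — allowed (Principle A).

Yes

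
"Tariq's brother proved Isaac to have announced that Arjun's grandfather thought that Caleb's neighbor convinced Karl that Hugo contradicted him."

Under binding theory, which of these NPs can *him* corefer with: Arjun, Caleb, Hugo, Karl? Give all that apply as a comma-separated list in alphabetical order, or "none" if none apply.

*him* is a pronoun; Principle B requires it to be free in its binding domain — the clause headed by 'contradicted'.
— Arjun: possessor inside the subject DP of the clause headed by 'thought'; does not c-command the pronoun — Principle B does not apply; allowed.
— Caleb: possessor inside the subject DP of the clause headed by 'convinced'; does not c-command the pronoun — Principle B does not apply; allowed.
— Hugo: subject of the clause headed by 'contradicted'; c-commands the pronoun within its binding domain — blocked (Principle B).
— Karl: object of the clause headed by 'convinced'; c-commands the pronoun but lies outside its binding domain — allowed.

Arjun, Caleb, Karl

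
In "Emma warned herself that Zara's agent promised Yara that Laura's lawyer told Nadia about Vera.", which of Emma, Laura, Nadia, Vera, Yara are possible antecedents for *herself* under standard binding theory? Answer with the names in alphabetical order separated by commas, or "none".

Emma

*herself* is a reflexive; Principle A requires it to be bound within its binding domain — the matrix clause.
— Emma: subject of the matrix clause; c-commands the reflexive within its binding domain — allowed (Principle A).
— Laura: possessor inside the subject DP of the clause headed by 'told'; does not c-command the reflexive — cannot bind it (Principle A).
— Nadia: object of the clause headed by 'told'; does not c-command the reflexive — cannot bind it (Principle A).
— Vera: second object of the clause headed by 'told'; does not c-command the reflexive — cannot bind it (Principle A).
— Yara: object of the clause headed by 'promised'; does not c-command the reflexive — cannot bind it (Principle A).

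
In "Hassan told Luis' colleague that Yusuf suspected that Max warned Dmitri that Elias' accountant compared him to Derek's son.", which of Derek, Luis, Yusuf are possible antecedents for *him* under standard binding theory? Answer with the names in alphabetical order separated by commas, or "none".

Luis, Yusuf

*him* is a pronoun; Principle B requires it to be free in its binding domain — the clause headed by 'compared'.
— Derek: possessor inside the second object DP of the clause headed by 'compared'; is c-commanded by the pronoun; coreference would bind this R-expression — blocked (Principle C).
— Luis: possessor inside the object DP of the matrix clause; does not c-command the pronoun — Principle B does not apply; allowed.
— Yusuf: subject of the clause headed by 'suspected'; c-commands the pronoun but lies outside its binding domain — allowed.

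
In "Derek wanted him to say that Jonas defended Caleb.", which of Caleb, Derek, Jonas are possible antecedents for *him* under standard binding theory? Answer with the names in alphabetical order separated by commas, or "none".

none

*him* is a pronoun; Principle B requires it to be free in its binding domain — the matrix clause.
— Caleb: object of the clause headed by 'defended'; is c-commanded by the pronoun; coreference would bind this R-expression — blocked (Principle C).
— Derek: subject of the matrix clause; c-commands the pronoun within its binding domain — blocked (Principle B).
— Jonas: subject of the clause headed by 'defended'; is c-commanded by the pronoun; coreference would bind this R-expression — blocked (Principle C).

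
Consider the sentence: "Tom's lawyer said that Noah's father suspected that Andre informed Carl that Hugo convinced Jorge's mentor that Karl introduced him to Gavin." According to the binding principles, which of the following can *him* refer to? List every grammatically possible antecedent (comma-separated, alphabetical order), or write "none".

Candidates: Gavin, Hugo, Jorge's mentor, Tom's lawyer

*him* is a pronoun; Principle B requires it to be free in its binding domain — the clause headed by 'introduced'.
— Gavin: second object of the clause headed by 'introduced'; is c-commanded by the pronoun; coreference would bind this R-expression — blocked (Principle C).
— Hugo: subject of the clause headed by 'convinced'; c-commands the pronoun but lies outside its binding domain — allowed.
— Jorge's mentor: object of the clause headed by 'convinced'; c-commands the pronoun but lies outside its binding domain — allowed.
— Tom's lawyer: subject of the matrix clause; c-commands the pronoun but lies outside its binding domain — allowed.

Hugo, Jorge's mentor, Tom's lawyer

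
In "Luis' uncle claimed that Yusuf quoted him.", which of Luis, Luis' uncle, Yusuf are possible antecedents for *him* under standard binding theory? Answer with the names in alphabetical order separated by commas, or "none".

Luis, Luis' uncle

*him* is a pronoun; Principle B requires it to be free in its binding domain — the clause headed by 'quoted'.
— Luis: possessor inside the subject DP of the matrix clause; does not c-command the pronoun — Principle B does not apply; allowed.
— Luis' uncle: subject of the matrix clause; c-commands the pronoun but lies outside its binding domain — allowed.
— Yusuf: subject of the clause headed by 'quoted'; c-commands the pronoun within its binding domain — blocked (Principle B).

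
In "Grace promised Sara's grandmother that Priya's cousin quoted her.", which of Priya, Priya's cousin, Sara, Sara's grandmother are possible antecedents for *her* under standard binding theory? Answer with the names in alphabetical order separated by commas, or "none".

Priya, Sara, Sara's grandmother

*her* is a pronoun; Principle B requires it to be free in its binding domain — the clause headed by 'quoted'.
— Priya: possessor inside the subject DP of the clause headed by 'quoted'; does not c-command the pronoun — Principle B does not apply; allowed.
— Priya's cousin: subject of the clause headed by 'quoted'; c-commands the pronoun within its binding domain — blocked (Principle B).
— Sara: possessor inside the object DP of the matrix clause; does not c-command the pronoun — Principle B does not apply; allowed.
— Sara's grandmother: object of the matrix clause; c-commands the pronoun but lies outside its binding domain — allowed.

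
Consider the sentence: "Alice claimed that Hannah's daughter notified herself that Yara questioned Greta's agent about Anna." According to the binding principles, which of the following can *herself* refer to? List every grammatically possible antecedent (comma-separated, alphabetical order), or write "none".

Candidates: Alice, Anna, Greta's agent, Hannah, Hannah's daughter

Hannah's daughter

*herself* is a reflexive; Principle A requires it to be bound within its binding domain — the clause headed by 'notified'.
— Alice: subject of the matrix clause; c-commands the reflexive but lies outside its binding domain — cannot bind it (Principle A).
— Anna: second object of the clause headed by 'questioned'; does not c-command the reflexive — cannot bind it (Principle A).
— Greta's agent: object of the clause headed by 'questioned'; does not c-command the reflexive — cannot bind it (Principle A).
— Hannah: possessor inside the subject DP of the clause headed by 'notified'; does not c-command the reflexive — cannot bind it (Principle A).
— Hannah's daughter: subject of the clause headed by 'notified'; c-commands the reflexive within its binding domain — allowed (Principle A).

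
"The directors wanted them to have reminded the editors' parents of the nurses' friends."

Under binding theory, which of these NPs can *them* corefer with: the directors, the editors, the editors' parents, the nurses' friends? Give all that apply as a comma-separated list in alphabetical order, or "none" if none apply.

*them* is a pronoun; Principle B requires it to be free in its binding domain — the matrix clause.
— the directors: subject of the matrix clause; c-commands the pronoun within its binding domain — blocked (Principle B).
— the editors: possessor inside the object DP of the clause headed by 'reminded'; is c-commanded by the pronoun; coreference would bind this R-expression — blocked (Principle C).
— the editors' parents: object of the clause headed by 'reminded'; is c-commanded by the pronoun; coreference would bind this R-expression — blocked (Principle C).
— the nurses' friends: second object of the clause headed by 'reminded'; is c-commanded by the pronoun; coreference would bind this R-expression — blocked (Principle C).

none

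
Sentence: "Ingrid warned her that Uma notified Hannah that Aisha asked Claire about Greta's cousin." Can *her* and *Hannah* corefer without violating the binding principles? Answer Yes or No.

*Hannah* is an R-expression; Principle C requires it to be free (not bound by any c-commanding expression).
— her: object of the matrix clause; the pronoun c-commands the R-expression — coreference blocked (Principle C).

No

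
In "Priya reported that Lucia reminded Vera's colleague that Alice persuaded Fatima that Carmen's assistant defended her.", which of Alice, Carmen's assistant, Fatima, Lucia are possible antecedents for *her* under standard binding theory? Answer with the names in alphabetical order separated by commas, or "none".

Alice, Fatima, Lucia

*her* is a pronoun; Principle B requires it to be free in its binding domain — the clause headed by 'defended'.
— Alice: subject of the clause headed by 'persuaded'; c-commands the pronoun but lies outside its binding domain — allowed.
— Carmen's assistant: subject of the clause headed by 'defended'; c-commands the pronoun within its binding domain — blocked (Principle B).
— Fatima: object of the clause headed by 'persuaded'; c-commands the pronoun but lies outside its binding domain — allowed.
— Lucia: subject of the clause headed by 'reminded'; c-commands the pronoun but lies outside its binding domain — allowed.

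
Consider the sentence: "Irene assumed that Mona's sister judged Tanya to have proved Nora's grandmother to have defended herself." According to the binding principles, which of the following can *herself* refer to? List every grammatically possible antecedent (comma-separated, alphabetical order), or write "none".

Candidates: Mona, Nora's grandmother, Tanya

Nora's grandmother

*herself* is a reflexive; Principle A requires it to be bound within its binding domain — the clause headed by 'defended'.
— Mona: possessor inside the subject DP of the clause headed by 'judged'; does not c-command the reflexive — cannot bind it (Principle A).
— Nora's grandmother: subject of the clause headed by 'defended'; c-commands the reflexive within its binding domain — allowed (Principle A).
— Tanya: subject of the clause headed by 'proved'; c-commands the reflexive but lies outside its binding domain — cannot bind it (Principle A).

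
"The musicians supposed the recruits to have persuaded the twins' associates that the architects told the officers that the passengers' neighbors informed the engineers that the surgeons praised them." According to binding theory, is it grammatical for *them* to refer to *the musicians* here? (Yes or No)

*the musicians* is an R-expression; Principle C requires it to be free (not bound by any c-commanding expression).
— them: object of the clause headed by 'praised'; the pronoun does not c-command the R-expression — coreference allowed.

Yes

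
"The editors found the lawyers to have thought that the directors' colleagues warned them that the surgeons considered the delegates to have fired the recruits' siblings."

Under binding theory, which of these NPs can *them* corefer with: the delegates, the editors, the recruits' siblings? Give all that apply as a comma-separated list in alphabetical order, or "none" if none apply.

the editors

*them* is a pronoun; Principle B requires it to be free in its binding domain — the clause headed by 'warned'.
— the delegates: subject of the clause headed by 'fired'; is c-commanded by the pronoun; coreference would bind this R-expression — blocked (Principle C).
— the editors: subject of the matrix clause; c-commands the pronoun but lies outside its binding domain — allowed.
— the recruits' siblings: object of the clause headed by 'fired'; is c-commanded by the pronoun; coreference would bind this R-expression — blocked (Principle C).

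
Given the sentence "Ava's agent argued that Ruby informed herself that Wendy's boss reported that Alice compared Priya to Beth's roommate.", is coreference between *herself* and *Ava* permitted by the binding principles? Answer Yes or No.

*herself* is a reflexive; Principle A requires it to be bound within its binding domain — the clause headed by 'informed'.
— Ava: possessor inside the subject DP of the matrix clause; does not c-command the reflexive — cannot bind it (Principle A).

No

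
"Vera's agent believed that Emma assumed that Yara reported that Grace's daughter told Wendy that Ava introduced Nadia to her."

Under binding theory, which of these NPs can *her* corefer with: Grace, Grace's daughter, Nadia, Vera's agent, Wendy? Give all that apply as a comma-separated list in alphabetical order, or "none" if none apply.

Grace, Grace's daughter, Vera's agent, Wendy

*her* is a pronoun; Principle B requires it to be free in its binding domain — the clause headed by 'introduced'.
— Grace: possessor inside the subject DP of the clause headed by 'told'; does not c-command the pronoun — Principle B does not apply; allowed.
— Grace's daughter: subject of the clause headed by 'told'; c-commands the pronoun but lies outside its binding domain — allowed.
— Nadia: object of the clause headed by 'introduced'; c-commands the pronoun within its binding domain — blocked (Principle B).
— Vera's agent: subject of the matrix clause; c-commands the pronoun but lies outside its binding domain — allowed.
— Wendy: object of the clause headed by 'told'; c-commands the pronoun but lies outside its binding domain — allowed.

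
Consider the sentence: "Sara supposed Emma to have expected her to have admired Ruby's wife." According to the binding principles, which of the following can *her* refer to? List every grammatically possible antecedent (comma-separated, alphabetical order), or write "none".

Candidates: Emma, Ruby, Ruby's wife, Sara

*her* is a pronoun; Principle B requires it to be free in its binding domain — the clause headed by 'expected'.
— Emma: subject of the clause headed by 'expected'; c-commands the pronoun within its binding domain — blocked (Principle B).
— Ruby: possessor inside the object DP of the clause headed by 'admired'; is c-commanded by the pronoun; coreference would bind this R-expression — blocked (Principle C).
— Ruby's wife: object of the clause headed by 'admired'; is c-commanded by the pronoun; coreference would bind this R-expression — blocked (Principle C).
— Sara: subject of the matrix clause; c-commands the pronoun but lies outside its binding domain — allowed.

Sara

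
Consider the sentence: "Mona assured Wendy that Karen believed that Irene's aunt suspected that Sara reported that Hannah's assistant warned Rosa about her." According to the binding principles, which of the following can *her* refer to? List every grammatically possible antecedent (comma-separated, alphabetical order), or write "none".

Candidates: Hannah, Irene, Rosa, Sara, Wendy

Hannah, Irene, Sara, Wendy

*her* is a pronoun; Principle B requires it to be free in its binding domain — the clause headed by 'warned'.
— Hannah: possessor inside the subject DP of the clause headed by 'warned'; does not c-command the pronoun — Principle B does not apply; allowed.
— Irene: possessor inside the subject DP of the clause headed by 'suspected'; does not c-command the pronoun — Principle B does not apply; allowed.
— Rosa: object of the clause headed by 'warned'; c-commands the pronoun within its binding domain — blocked (Principle B).
— Sara: subject of the clause headed by 'reported'; c-commands the pronoun but lies outside its binding domain — allowed.
— Wendy: object of the matrix clause; c-commands the pronoun but lies outside its binding domain — allowed.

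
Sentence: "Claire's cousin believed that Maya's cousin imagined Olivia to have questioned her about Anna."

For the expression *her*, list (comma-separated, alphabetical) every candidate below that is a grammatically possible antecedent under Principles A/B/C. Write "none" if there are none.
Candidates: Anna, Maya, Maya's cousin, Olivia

*her* is a pronoun; Principle B requires it to be free in its binding domain — the clause headed by 'questioned'.
— Anna: second object of the clause headed by 'questioned'; is c-commanded by the pronoun; coreference would bind this R-expression — blocked (Principle C).
— Maya: possessor inside the subject DP of the clause headed by 'imagined'; does not c-command the pronoun — Principle B does not apply; allowed.
— Maya's cousin: subject of the clause headed by 'imagined'; c-commands the pronoun but lies outside its binding domain — allowed.
— Olivia: subject of the clause headed by 'questioned'; c-commands the pronoun within its binding domain — blocked (Principle B).

Maya, Maya's cousin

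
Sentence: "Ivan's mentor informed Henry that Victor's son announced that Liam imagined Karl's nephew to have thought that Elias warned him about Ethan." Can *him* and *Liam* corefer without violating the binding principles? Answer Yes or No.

*Liam* is an R-expression; Principle C requires it to be free (not bound by any c-commanding expression).
— him: object of the clause headed by 'warned'; the pronoun does not c-command the R-expression — coreference allowed.

Yes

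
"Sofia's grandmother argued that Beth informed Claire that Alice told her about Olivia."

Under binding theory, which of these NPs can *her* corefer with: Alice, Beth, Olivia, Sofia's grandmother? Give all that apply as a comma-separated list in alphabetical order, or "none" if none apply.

*her* is a pronoun; Principle B requires it to be free in its binding domain — the clause headed by 'told'.
— Alice: subject of the clause headed by 'told'; c-commands the pronoun within its binding domain — blocked (Principle B).
— Beth: subject of the clause headed by 'informed'; c-commands the pronoun but lies outside its binding domain — allowed.
— Olivia: second object of the clause headed by 'told'; is c-commanded by the pronoun; coreference would bind this R-expression — blocked (Principle C).
— Sofia's grandmother: subject of the matrix clause; c-commands the pronoun but lies outside its binding domain — allowed.

Beth, Sofia's grandmother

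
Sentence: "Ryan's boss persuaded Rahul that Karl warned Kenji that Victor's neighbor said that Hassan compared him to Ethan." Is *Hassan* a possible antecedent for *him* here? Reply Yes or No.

No

*him* is a pronoun; Principle B requires it to be free in its binding domain — the clause headed by 'compared'.
— Hassan: subject of the clause headed by 'compared'; c-commands the pronoun within its binding domain — blocked (Principle B).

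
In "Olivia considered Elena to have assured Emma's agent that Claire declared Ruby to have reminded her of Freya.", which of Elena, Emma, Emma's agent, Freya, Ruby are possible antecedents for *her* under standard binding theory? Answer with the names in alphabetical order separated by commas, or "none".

Elena, Emma, Emma's agent

*her* is a pronoun; Principle B requires it to be free in its binding domain — the clause headed by 'reminded'.
— Elena: subject of the clause headed by 'assured'; c-commands the pronoun but lies outside its binding domain — allowed.
— Emma: possessor inside the object DP of the clause headed by 'assured'; does not c-command the pronoun — Principle B does not apply; allowed.
— Emma's agent: object of the clause headed by 'assured'; c-commands the pronoun but lies outside its binding domain — allowed.
— Freya: second object of the clause headed by 'reminded'; is c-commanded by the pronoun; coreference would bind this R-expression — blocked (Principle C).
— Ruby: subject of the clause headed by 'reminded'; c-commands the pronoun within its binding domain — blocked (Principle B).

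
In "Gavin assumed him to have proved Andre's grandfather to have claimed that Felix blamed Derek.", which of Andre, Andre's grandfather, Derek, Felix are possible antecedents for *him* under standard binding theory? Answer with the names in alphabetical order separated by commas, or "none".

*him* is a pronoun; Principle B requires it to be free in its binding domain — the matrix clause.
— Andre: possessor inside the subject DP of the clause headed by 'claimed'; is c-commanded by the pronoun; coreference would bind this R-expression — blocked (Principle C).
— Andre's grandfather: subject of the clause headed by 'claimed'; is c-commanded by the pronoun; coreference would bind this R-expression — blocked (Principle C).
— Derek: object of the clause headed by 'blamed'; is c-commanded by the pronoun; coreference would bind this R-expression — blocked (Principle C).
— Felix: subject of the clause headed by 'blamed'; is c-commanded by the pronoun; coreference would bind this R-expression — blocked (Principle C).

none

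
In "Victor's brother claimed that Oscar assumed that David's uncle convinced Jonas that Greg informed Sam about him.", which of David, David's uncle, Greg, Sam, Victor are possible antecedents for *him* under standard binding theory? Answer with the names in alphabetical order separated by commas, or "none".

*him* is a pronoun; Principle B requires it to be free in its binding domain — the clause headed by 'informed'.
— David: possessor inside the subject DP of the clause headed by 'convinced'; does not c-command the pronoun — Principle B does not apply; allowed.
— David's uncle: subject of the clause headed by 'convinced'; c-commands the pronoun but lies outside its binding domain — allowed.
— Greg: subject of the clause headed by 'informed'; c-commands the pronoun within its binding domain — blocked (Principle B).
— Sam: object of the clause headed by 'informed'; c-commands the pronoun within its binding domain — blocked (Principle B).
— Victor: possessor inside the subject DP of the matrix clause; does not c-command the pronoun — Principle B does not apply; allowed.

David, David's uncle, Victor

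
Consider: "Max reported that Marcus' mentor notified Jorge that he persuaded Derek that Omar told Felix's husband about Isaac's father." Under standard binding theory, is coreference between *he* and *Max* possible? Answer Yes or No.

*Max* is an R-expression; Principle C requires it to be free (not bound by any c-commanding expression).
— he: subject of the clause headed by 'persuaded'; the pronoun does not c-command the R-expression — coreference allowed.

Yes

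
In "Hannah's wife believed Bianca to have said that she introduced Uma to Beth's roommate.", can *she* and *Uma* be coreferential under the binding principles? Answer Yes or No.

*Uma* is an R-expression; Principle C requires it to be free (not bound by any c-commanding expression).
— she: subject of the clause headed by 'introduced'; the pronoun c-commands the R-expression — coreference blocked (Principle C).

No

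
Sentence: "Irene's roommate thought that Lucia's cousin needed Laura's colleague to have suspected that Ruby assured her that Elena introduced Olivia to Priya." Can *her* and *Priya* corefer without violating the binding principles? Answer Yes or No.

No

*Priya* is an R-expression; Principle C requires it to be free (not bound by any c-commanding expression).
— her: object of the clause headed by 'assured'; the pronoun c-commands the R-expression — coreference blocked (Principle C).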